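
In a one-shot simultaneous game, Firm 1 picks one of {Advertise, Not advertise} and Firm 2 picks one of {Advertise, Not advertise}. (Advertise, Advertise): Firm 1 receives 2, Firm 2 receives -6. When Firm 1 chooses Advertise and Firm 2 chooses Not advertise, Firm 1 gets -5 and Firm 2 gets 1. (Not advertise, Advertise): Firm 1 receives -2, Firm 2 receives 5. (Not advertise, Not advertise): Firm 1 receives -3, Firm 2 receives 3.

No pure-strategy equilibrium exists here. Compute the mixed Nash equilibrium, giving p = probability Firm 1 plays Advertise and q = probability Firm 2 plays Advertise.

For Firm 2 to be willing to mix, Firm 2 must be indifferent between Advertise and Not advertise, which pins down Firm 1's mix.
  Firm 2's expected payoff from Advertise: p·(-6) + (1−p)·5 = -11p + 5
  Firm 2's expected payoff from Not advertise: p·1 + (1−p)·3 = -2p + 3
  -11p + 5 = -2p + 3  ⇒  -9p = -2  ⇒  p = 2/9.
Set Firm 1's expected payoff from Advertise equal to that from Not advertise:
  Firm 1's payoff from Advertise: q·2 + (1−q)·(-5) = 7q - 5
  Firm 1's payoff from Not advertise: q·(-2) + (1−q)·(-3) = q - 3
  7q - 5 = q - 3  ⇒  6q = 2  ⇒  q = 1/3.

p = 2/9, q = 1/3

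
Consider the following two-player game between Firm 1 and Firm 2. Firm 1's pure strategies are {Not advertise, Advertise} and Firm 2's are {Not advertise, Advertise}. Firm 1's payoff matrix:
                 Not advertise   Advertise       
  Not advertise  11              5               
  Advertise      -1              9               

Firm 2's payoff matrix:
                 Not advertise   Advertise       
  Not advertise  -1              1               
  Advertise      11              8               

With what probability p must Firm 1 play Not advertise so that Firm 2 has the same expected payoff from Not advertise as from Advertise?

Firm 1's mix must leave Firm 2 indifferent between Not advertise and Advertise.
  Firm 2's expected payoff from Not advertise: p·(-1) + (1−p)·11 = -12p + 11
  Firm 2's expected payoff from Advertise: p·1 + (1−p)·8 = -7p + 8
  -12p + 11 = -7p + 8  ⇒  -5p = -3  ⇒  p = 3/5.

p = 3/5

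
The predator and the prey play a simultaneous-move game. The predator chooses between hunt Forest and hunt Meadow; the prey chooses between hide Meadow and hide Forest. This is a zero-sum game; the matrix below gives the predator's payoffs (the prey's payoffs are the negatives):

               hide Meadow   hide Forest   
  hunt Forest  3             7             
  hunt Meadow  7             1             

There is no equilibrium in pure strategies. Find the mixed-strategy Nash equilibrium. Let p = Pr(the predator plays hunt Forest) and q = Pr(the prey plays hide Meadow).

p = 3/5, q = 3/5

In a mixed equilibrium the prey is indifferent between hide Meadow and hide Forest; this condition fixes p.
  the prey's payoff to hide Meadow: p·(-3) + (1−p)·(-7) = 4p - 7
  the prey's payoff to hide Forest: p·(-7) + (1−p)·(-1) = -6p - 1
  4p - 7 = -6p - 1  ⇒  10p = 6  ⇒  p = 3/5.
Set the predator's expected payoff from hunt Forest equal to that from hunt Meadow:
  the predator's payoff to hunt Forest: q·3 + (1−q)·7 = -4q + 7
  the predator's payoff to hunt Meadow: q·7 + (1−q)·1 = 6q + 1
  -4q + 7 = 6q + 1  ⇒  -10q = -6  ⇒  q = 3/5.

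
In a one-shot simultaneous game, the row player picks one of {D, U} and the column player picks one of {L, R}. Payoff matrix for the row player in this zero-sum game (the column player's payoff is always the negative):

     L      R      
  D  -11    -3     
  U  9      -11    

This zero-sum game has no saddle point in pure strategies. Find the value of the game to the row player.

v = -37/7

The column player's mix must leave the row player indifferent between D and U.
  the row player's expected payoff from D: q·(-11) + (1−q)·(-3) = -8q - 3
  the row player's expected payoff from U: q·9 + (1−q)·(-11) = 20q - 11
  -8q - 3 = 20q - 11  ⇒  -28q = -8  ⇒  q = 2/7.
The value is the row player's expected payoff against this mix (using D): (2/7)·(-11) + (5/7)·(-3) = -37/7.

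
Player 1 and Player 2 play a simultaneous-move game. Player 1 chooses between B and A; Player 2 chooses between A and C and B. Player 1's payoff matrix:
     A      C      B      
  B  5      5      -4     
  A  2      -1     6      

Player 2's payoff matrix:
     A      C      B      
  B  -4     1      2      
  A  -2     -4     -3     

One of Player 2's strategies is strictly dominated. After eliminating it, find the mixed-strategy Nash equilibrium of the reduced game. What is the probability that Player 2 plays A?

q = 10/13

Player 2's strategy C is strictly dominated by B: 2 > 1 and -3 > -4. Eliminate C.
In a mixed equilibrium Player 1 is indifferent between B and A; this condition fixes q.
  Player 1's expected payoff from B: q·5 + (1−q)·(-4) = 9q - 4
  Player 1's expected payoff from A: q·2 + (1−q)·6 = -4q + 6
  9q - 4 = -4q + 6  ⇒  13q = 10  ⇒  q = 10/13.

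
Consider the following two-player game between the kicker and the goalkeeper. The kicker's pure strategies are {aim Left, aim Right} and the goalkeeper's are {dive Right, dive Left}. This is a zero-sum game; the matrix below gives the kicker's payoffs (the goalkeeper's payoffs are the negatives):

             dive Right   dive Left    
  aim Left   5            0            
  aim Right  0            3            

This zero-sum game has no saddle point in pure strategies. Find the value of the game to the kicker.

In a mixed equilibrium the kicker is indifferent between aim Left and aim Right; this condition fixes q.
  the kicker's payoff to aim Left: q·5 + (1−q)·0 = 5q
  the kicker's payoff to aim Right: q·0 + (1−q)·3 = -3q + 3
  5q = -3q + 3  ⇒  8q = 3  ⇒  q = 3/8.
The value is the kicker's expected payoff against this mix (using aim Left): (3/8)·5 + (5/8)·0 = 15/8.

v = 15/8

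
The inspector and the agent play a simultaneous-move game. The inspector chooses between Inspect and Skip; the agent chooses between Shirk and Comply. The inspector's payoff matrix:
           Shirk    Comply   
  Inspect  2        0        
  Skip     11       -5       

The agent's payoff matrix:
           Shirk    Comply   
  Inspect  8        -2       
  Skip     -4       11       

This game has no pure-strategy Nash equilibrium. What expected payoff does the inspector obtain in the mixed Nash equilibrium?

5/7

In a mixed equilibrium the inspector is indifferent between Inspect and Skip; this condition fixes q.
  the inspector's payoff to Inspect: q·2 + (1−q)·0 = 2q
  the inspector's payoff to Skip: q·11 + (1−q)·(-5) = 16q - 5
  2q = 16q - 5  ⇒  -14q = -5  ⇒  q = 5/14.
At equilibrium the inspector is indifferent across rows, so the inspector's payoff equals the payoff from Inspect: (5/14)·2 + (9/14)·0 = 5/7.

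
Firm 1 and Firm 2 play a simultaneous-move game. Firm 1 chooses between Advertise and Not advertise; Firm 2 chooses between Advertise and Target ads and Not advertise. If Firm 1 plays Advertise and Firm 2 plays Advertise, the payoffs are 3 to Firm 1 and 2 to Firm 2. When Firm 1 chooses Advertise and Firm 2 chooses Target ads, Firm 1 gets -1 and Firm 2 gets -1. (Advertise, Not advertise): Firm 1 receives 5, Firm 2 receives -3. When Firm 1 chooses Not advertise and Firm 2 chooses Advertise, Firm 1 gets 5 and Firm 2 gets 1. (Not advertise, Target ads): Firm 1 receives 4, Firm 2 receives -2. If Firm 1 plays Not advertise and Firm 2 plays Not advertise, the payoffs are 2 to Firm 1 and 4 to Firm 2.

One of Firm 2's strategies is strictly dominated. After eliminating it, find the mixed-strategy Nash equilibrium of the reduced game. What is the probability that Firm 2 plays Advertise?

q = 3/5

Firm 2's strategy Target ads is strictly dominated by Advertise: 2 > -1 and 1 > -2. Eliminate Target ads.
Firm 1's indifference between Advertise and Not advertise determines Firm 2's mixing probability q:
  Firm 1's expected payoff from Advertise: q·3 + (1−q)·5 = -2q + 5
  Firm 1's expected payoff from Not advertise: q·5 + (1−q)·2 = 3q + 2
  -2q + 5 = 3q + 2  ⇒  -5q = -3  ⇒  q = 3/5.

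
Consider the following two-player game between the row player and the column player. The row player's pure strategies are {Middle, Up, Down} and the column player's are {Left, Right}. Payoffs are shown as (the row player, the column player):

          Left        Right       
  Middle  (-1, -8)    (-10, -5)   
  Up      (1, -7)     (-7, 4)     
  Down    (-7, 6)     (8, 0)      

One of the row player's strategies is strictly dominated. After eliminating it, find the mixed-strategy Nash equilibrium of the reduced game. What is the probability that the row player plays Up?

The row player's strategy Middle is strictly dominated by Up: 1 > -1 and -7 > -10. Eliminate Middle.
The row player's mix must leave the column player indifferent between Left and Right.
  the column player's payoff from Left: p·(-7) + (1−p)·6 = -13p + 6
  the column player's payoff from Right: p·4 + (1−p)·0 = 4p
  -13p + 6 = 4p  ⇒  -17p = -6  ⇒  p = 6/17.

p = 6/17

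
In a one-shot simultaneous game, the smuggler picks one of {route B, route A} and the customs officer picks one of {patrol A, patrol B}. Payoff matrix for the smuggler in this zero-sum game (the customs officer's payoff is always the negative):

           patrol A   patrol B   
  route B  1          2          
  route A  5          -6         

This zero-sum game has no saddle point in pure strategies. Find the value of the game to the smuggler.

In a mixed equilibrium the smuggler is indifferent between route B and route A; this condition fixes q.
  the smuggler's payoff from route B: q·1 + (1−q)·2 = -q + 2
  the smuggler's payoff from route A: q·5 + (1−q)·(-6) = 11q - 6
  -q + 2 = 11q - 6  ⇒  -12q = -8  ⇒  q = 2/3.
The value is the smuggler's expected payoff against this mix (using route B): (2/3)·1 + (1/3)·2 = 4/3.

v = 4/3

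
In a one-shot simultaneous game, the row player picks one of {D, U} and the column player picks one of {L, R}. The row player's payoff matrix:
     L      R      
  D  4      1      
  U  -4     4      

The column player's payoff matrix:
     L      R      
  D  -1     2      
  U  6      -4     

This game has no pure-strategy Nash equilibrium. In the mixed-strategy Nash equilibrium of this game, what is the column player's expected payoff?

In a mixed equilibrium the column player is indifferent between L and R; this condition fixes p.
  the column player's payoff from L: p·(-1) + (1−p)·6 = -7p + 6
  the column player's payoff from R: p·2 + (1−p)·(-4) = 6p - 4
  -7p + 6 = 6p - 4  ⇒  -13p = -10  ⇒  p = 10/13.
At equilibrium the column player is indifferent across columns, so the column player's payoff equals the payoff from L: (10/13)·(-1) + (3/13)·6 = 8/13.

8/13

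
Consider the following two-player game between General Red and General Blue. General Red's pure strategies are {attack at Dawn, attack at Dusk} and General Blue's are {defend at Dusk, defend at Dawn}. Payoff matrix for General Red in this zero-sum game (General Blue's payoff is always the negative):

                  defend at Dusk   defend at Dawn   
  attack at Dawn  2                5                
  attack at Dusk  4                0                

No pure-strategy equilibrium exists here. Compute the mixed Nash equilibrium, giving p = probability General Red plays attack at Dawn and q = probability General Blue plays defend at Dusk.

p = 4/7, q = 5/7

General Red's mix must leave General Blue indifferent between defend at Dusk and defend at Dawn.
  General Blue's payoff from defend at Dusk: p·(-2) + (1−p)·(-4) = 2p - 4
  General Blue's payoff from defend at Dawn: p·(-5) + (1−p)·0 = -5p
  2p - 4 = -5p  ⇒  7p = 4  ⇒  p = 4/7.
Set General Red's expected payoff from attack at Dawn equal to that from attack at Dusk:
  General Red's payoff from attack at Dawn: q·2 + (1−q)·5 = -3q + 5
  General Red's payoff from attack at Dusk: q·4 + (1−q)·0 = 4q
  -3q + 5 = 4q  ⇒  -7q = -5  ⇒  q = 5/7.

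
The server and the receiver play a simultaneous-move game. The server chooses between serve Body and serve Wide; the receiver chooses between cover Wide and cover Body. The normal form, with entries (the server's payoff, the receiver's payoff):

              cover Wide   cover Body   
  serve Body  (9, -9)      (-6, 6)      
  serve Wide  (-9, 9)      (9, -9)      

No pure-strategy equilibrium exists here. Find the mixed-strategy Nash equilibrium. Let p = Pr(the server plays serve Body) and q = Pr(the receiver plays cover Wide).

The receiver's indifference between cover Wide and cover Body determines the server's mixing probability p:
  the receiver's expected payoff from cover Wide: p·(-9) + (1−p)·9 = -18p + 9
  the receiver's expected payoff from cover Body: p·6 + (1−p)·(-9) = 15p - 9
  -18p + 9 = 15p - 9  ⇒  -33p = -18  ⇒  p = 6/11.
The server's indifference between serve Body and serve Wide determines the receiver's mixing probability q:
  the server's payoff from serve Body: q·9 + (1−q)·(-6) = 15q - 6
  the server's payoff from serve Wide: q·(-9) + (1−q)·9 = -18q + 9
  15q - 6 = -18q + 9  ⇒  33q = 15  ⇒  q = 5/11.

p = 6/11, q = 5/11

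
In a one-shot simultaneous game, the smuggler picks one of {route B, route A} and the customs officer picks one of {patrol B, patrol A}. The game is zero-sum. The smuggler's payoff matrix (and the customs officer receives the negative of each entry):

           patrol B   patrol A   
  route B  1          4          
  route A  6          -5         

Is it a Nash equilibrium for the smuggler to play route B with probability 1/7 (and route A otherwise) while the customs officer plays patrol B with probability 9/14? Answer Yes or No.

Given the smuggler's mix p = 1/7, the customs officer's payoff from patrol B is -37/7 but from patrol A is 26/7. The customs officer strictly prefers patrol A, so the customs officer would not mix.
So the proposed profile is not a Nash equilibrium.

No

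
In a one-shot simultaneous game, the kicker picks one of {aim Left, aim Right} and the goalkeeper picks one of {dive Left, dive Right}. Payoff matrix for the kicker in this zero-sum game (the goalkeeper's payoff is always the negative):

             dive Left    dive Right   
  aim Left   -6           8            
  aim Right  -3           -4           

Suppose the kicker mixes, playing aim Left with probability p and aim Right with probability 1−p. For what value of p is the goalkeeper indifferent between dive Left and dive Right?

The goalkeeper's indifference between dive Left and dive Right determines the kicker's mixing probability p:
  the goalkeeper's payoff from dive Left: p·6 + (1−p)·3 = 3p + 3
  the goalkeeper's payoff from dive Right: p·(-8) + (1−p)·4 = -12p + 4
  3p + 3 = -12p + 4  ⇒  15p = 1  ⇒  p = 1/15.

p = 1/15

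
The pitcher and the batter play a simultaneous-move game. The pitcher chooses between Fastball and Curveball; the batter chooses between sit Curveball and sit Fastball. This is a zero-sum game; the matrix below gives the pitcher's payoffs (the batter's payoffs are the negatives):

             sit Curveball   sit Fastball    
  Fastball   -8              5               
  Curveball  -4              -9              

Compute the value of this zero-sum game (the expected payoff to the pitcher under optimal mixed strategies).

v = -46/9

For the pitcher to be willing to mix, the pitcher must be indifferent between Fastball and Curveball, which pins down the batter's mix.
  the pitcher's payoff from Fastball: q·(-8) + (1−q)·5 = -13q + 5
  the pitcher's payoff from Curveball: q·(-4) + (1−q)·(-9) = 5q - 9
  -13q + 5 = 5q - 9  ⇒  -18q = -14  ⇒  q = 7/9.
The value is the pitcher's expected payoff against this mix (using Fastball): (7/9)·(-8) + (2/9)·5 = -46/9.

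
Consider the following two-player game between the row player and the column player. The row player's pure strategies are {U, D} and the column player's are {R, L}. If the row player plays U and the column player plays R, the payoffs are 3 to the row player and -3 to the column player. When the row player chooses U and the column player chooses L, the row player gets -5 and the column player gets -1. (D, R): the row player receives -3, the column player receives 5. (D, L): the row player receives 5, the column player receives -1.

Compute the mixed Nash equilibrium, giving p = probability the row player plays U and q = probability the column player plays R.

p = 3/4, q = 5/8

Set the column player's expected payoff from R equal to that from L:
  the column player's payoff from R: p·(-3) + (1−p)·5 = -8p + 5
  the column player's payoff from L: p·(-1) + (1−p)·(-1) = -1
  -8p + 5 = -1  ⇒  -8p = -6  ⇒  p = 3/4.
The row player's indifference between U and D determines the column player's mixing probability q:
  the row player's expected payoff from U: q·3 + (1−q)·(-5) = 8q - 5
  the row player's expected payoff from D: q·(-3) + (1−q)·5 = -8q + 5
  8q - 5 = -8q + 5  ⇒  16q = 10  ⇒  q = 5/8.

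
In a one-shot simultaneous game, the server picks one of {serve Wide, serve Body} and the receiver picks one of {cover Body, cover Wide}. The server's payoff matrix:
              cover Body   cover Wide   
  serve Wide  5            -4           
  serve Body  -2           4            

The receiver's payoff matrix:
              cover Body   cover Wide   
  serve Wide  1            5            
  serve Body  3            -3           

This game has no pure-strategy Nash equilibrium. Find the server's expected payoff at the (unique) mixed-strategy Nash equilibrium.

The server's indifference between serve Wide and serve Body determines the receiver's mixing probability q:
  the server's payoff from serve Wide: q·5 + (1−q)·(-4) = 9q - 4
  the server's payoff from serve Body: q·(-2) + (1−q)·4 = -6q + 4
  9q - 4 = -6q + 4  ⇒  15q = 8  ⇒  q = 8/15.
At equilibrium the server is indifferent across rows, so the server's payoff equals the payoff from serve Wide: (8/15)·5 + (7/15)·(-4) = 4/5.

4/5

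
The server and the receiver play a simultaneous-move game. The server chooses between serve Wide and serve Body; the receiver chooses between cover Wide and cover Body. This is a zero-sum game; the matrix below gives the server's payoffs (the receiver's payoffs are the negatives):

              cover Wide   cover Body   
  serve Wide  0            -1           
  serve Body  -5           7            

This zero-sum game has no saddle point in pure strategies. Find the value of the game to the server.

v = -5/13

Set the server's expected payoff from serve Wide equal to that from serve Body:
  the server's payoff from serve Wide: q·0 + (1−q)·(-1) = q - 1
  the server's payoff from serve Body: q·(-5) + (1−q)·7 = -12q + 7
  q - 1 = -12q + 7  ⇒  13q = 8  ⇒  q = 8/13.
The value is the server's expected payoff against this mix (using serve Wide): (8/13)·0 + (5/13)·(-1) = -5/13.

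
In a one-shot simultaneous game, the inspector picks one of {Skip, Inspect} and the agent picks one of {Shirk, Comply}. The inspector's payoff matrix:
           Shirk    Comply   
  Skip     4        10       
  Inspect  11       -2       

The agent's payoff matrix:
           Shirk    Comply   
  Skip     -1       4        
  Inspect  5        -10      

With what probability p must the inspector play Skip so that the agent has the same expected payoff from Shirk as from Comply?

The agent's indifference between Shirk and Comply determines the inspector's mixing probability p:
  the agent's payoff to Shirk: p·(-1) + (1−p)·5 = -6p + 5
  the agent's payoff to Comply: p·4 + (1−p)·(-10) = 14p - 10
  -6p + 5 = 14p - 10  ⇒  -20p = -15  ⇒  p = 3/4.

p = 3/4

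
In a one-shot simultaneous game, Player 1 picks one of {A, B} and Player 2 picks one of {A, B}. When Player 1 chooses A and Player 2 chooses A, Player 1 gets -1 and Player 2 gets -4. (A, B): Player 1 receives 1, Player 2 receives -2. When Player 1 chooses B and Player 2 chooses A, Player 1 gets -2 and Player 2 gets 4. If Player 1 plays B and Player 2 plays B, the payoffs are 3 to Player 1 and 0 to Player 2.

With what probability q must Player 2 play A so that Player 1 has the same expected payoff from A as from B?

q = 2/3

Player 1's indifference between A and B determines Player 2's mixing probability q:
  Player 1's payoff to A: q·(-1) + (1−q)·1 = -2q + 1
  Player 1's payoff to B: q·(-2) + (1−q)·3 = -5q + 3
  -2q + 1 = -5q + 3  ⇒  3q = 2  ⇒  q = 2/3.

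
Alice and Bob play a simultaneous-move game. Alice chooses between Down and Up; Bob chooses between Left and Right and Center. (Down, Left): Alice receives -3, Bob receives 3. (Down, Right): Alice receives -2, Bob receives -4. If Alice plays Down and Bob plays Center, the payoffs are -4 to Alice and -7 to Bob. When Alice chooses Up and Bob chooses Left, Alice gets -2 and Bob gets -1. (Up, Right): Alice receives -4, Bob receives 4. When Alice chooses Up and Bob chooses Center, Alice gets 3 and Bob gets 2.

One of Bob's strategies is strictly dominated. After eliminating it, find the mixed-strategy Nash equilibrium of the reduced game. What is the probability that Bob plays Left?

Bob's strategy Center is strictly dominated by Right: -4 > -7 and 4 > 2. Eliminate Center.
In a mixed equilibrium Alice is indifferent between Down and Up; this condition fixes q.
  Alice's payoff from Down: q·(-3) + (1−q)·(-2) = -q - 2
  Alice's payoff from Up: q·(-2) + (1−q)·(-4) = 2q - 4
  -q - 2 = 2q - 4  ⇒  -3q = -2  ⇒  q = 2/3.

q = 2/3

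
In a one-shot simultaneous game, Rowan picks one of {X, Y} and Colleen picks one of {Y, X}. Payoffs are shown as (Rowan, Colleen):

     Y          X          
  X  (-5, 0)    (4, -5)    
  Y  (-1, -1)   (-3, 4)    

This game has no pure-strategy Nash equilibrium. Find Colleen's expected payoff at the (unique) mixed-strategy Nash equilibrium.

Colleen's indifference between Y and X determines Rowan's mixing probability p:
  Colleen's expected payoff from Y: p·0 + (1−p)·(-1) = p - 1
  Colleen's expected payoff from X: p·(-5) + (1−p)·4 = -9p + 4
  p - 1 = -9p + 4  ⇒  10p = 5  ⇒  p = 1/2.
At equilibrium Colleen is indifferent across columns, so Colleen's payoff equals the payoff from Y: (1/2)·0 + (1/2)·(-1) = -1/2.

-1/2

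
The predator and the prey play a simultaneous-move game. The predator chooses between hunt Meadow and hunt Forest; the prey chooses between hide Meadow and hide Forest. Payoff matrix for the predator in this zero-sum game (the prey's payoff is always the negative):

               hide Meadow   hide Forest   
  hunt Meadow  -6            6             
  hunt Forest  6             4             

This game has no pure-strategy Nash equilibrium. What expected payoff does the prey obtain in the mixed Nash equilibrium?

The prey's indifference between hide Meadow and hide Forest determines the predator's mixing probability p:
  the prey's expected payoff from hide Meadow: p·6 + (1−p)·(-6) = 12p - 6
  the prey's expected payoff from hide Forest: p·(-6) + (1−p)·(-4) = -2p - 4
  12p - 6 = -2p - 4  ⇒  14p = 2  ⇒  p = 1/7.
At equilibrium the prey is indifferent across columns, so the prey's payoff equals the payoff from hide Meadow: (1/7)·6 + (6/7)·(-6) = -30/7.

-30/7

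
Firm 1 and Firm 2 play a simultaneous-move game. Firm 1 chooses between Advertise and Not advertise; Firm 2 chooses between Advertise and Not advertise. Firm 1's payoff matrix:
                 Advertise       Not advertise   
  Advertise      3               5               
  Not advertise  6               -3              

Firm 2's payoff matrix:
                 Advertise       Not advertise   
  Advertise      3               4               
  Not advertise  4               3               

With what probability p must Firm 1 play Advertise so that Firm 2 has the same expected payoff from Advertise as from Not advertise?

p = 1/2

For Firm 2 to be willing to mix, Firm 2 must be indifferent between Advertise and Not advertise, which pins down Firm 1's mix.
  Firm 2's payoff from Advertise: p·3 + (1−p)·4 = -p + 4
  Firm 2's payoff from Not advertise: p·4 + (1−p)·3 = p + 3
  -p + 4 = p + 3  ⇒  -2p = -1  ⇒  p = 1/2.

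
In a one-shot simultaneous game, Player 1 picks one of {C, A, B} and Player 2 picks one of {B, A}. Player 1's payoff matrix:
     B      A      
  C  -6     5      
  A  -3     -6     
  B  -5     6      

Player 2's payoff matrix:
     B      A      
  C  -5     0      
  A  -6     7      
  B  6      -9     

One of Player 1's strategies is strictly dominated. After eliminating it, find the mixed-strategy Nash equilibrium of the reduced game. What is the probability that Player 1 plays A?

Player 1's strategy C is strictly dominated by B: -5 > -6 and 6 > 5. Eliminate C.
Player 2's indifference between B and A determines Player 1's mixing probability p:
  Player 2's expected payoff from B: p·(-6) + (1−p)·6 = -12p + 6
  Player 2's expected payoff from A: p·7 + (1−p)·(-9) = 16p - 9
  -12p + 6 = 16p - 9  ⇒  -28p = -15  ⇒  p = 15/28.

p = 15/28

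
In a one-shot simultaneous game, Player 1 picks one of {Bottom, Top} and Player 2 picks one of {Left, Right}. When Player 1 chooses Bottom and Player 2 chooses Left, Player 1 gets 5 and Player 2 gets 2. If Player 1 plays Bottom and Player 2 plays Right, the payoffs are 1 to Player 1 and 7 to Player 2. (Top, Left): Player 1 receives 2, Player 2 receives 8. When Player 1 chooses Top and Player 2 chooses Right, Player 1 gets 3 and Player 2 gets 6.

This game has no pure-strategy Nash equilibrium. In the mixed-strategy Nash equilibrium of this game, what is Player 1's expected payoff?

In a mixed equilibrium Player 1 is indifferent between Bottom and Top; this condition fixes q.
  Player 1's expected payoff from Bottom: q·5 + (1−q)·1 = 4q + 1
  Player 1's expected payoff from Top: q·2 + (1−q)·3 = -q + 3
  4q + 1 = -q + 3  ⇒  5q = 2  ⇒  q = 2/5.
At equilibrium Player 1 is indifferent across rows, so Player 1's payoff equals the payoff from Bottom: (2/5)·5 + (3/5)·1 = 13/5.

13/5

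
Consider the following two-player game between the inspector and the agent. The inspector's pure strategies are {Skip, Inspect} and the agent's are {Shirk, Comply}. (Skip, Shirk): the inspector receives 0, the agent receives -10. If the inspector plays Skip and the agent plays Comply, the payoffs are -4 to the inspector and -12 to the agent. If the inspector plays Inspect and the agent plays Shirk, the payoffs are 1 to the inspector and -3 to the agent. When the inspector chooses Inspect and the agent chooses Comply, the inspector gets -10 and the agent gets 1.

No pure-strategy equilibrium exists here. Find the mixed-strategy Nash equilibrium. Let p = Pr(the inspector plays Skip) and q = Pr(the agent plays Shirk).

p = 2/3, q = 6/7

The agent's indifference between Shirk and Comply determines the inspector's mixing probability p:
  the agent's expected payoff from Shirk: p·(-10) + (1−p)·(-3) = -7p - 3
  the agent's expected payoff from Comply: p·(-12) + (1−p)·1 = -13p + 1
  -7p - 3 = -13p + 1  ⇒  6p = 4  ⇒  p = 2/3.
The agent's mix must leave the inspector indifferent between Skip and Inspect.
  the inspector's payoff to Skip: q·0 + (1−q)·(-4) = 4q - 4
  the inspector's payoff to Inspect: q·1 + (1−q)·(-10) = 11q - 10
  4q - 4 = 11q - 10  ⇒  -7q = -6  ⇒  q = 6/7.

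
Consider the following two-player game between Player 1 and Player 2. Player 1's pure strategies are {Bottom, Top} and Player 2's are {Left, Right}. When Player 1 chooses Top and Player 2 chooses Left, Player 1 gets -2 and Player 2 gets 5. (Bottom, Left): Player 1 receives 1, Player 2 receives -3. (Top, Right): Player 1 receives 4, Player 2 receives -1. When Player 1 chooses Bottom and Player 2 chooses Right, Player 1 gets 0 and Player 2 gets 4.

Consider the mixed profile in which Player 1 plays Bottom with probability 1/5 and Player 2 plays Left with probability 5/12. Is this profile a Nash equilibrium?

Given Player 1's mix p = 1/5, Player 2's payoff from Left is 17/5 but from Right is 0. Player 2 strictly prefers Left, so Player 2 would not mix.
So the proposed profile is not a Nash equilibrium.

No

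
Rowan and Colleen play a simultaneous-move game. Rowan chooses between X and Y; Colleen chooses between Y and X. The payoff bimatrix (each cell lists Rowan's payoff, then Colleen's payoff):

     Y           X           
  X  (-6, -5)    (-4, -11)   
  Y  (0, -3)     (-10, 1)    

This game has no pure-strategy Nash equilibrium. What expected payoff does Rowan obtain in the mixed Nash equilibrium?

-5

Colleen's mix must leave Rowan indifferent between X and Y.
  Rowan's payoff to X: q·(-6) + (1−q)·(-4) = -2q - 4
  Rowan's payoff to Y: q·0 + (1−q)·(-10) = 10q - 10
  -2q - 4 = 10q - 10  ⇒  -12q = -6  ⇒  q = 1/2.
At equilibrium Rowan is indifferent across rows, so Rowan's payoff equals the payoff from X: (1/2)·(-6) + (1/2)·(-4) = -5.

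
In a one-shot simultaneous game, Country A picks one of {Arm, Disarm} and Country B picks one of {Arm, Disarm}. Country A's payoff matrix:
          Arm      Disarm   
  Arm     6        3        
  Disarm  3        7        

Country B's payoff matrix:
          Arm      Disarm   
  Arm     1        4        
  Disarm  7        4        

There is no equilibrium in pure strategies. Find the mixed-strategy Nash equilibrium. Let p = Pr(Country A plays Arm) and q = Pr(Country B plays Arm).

Set Country B's expected payoff from Arm equal to that from Disarm:
  Country B's payoff from Arm: p·1 + (1−p)·7 = -6p + 7
  Country B's payoff from Disarm: p·4 + (1−p)·4 = 4
  -6p + 7 = 4  ⇒  -6p = -3  ⇒  p = 1/2.
Set Country A's expected payoff from Arm equal to that from Disarm:
  Country A's payoff to Arm: q·6 + (1−q)·3 = 3q + 3
  Country A's payoff to Disarm: q·3 + (1−q)·7 = -4q + 7
  3q + 3 = -4q + 7  ⇒  7q = 4  ⇒  q = 4/7.

p = 1/2, q = 4/7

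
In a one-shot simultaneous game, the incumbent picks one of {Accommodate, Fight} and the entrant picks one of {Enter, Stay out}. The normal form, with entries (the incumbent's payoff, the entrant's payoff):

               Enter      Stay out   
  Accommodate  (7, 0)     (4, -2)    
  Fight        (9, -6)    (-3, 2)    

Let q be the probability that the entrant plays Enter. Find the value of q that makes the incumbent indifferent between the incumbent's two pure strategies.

q = 7/9

The incumbent's indifference between Accommodate and Fight determines the entrant's mixing probability q:
  the incumbent's expected payoff from Accommodate: q·7 + (1−q)·4 = 3q + 4
  the incumbent's expected payoff from Fight: q·9 + (1−q)·(-3) = 12q - 3
  3q + 4 = 12q - 3  ⇒  -9q = -7  ⇒  q = 7/9.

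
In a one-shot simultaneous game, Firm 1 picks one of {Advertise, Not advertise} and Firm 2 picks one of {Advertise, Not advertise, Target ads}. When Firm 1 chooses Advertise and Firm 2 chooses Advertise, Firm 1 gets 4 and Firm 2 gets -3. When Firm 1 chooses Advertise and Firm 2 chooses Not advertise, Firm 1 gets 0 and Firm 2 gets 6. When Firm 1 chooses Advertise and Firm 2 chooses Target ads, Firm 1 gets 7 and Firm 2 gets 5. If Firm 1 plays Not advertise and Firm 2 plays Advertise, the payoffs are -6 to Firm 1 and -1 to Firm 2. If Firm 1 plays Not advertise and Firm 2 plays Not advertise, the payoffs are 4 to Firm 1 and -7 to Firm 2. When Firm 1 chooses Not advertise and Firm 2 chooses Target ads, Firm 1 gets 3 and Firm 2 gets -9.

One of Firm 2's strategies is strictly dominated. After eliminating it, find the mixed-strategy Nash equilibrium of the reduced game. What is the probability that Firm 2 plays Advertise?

q = 2/7

Firm 2's strategy Target ads is strictly dominated by Not advertise: 6 > 5 and -7 > -9. Eliminate Target ads.
Set Firm 1's expected payoff from Advertise equal to that from Not advertise:
  Firm 1's expected payoff from Advertise: q·4 + (1−q)·0 = 4q
  Firm 1's expected payoff from Not advertise: q·(-6) + (1−q)·4 = -10q + 4
  4q = -10q + 4  ⇒  14q = 4  ⇒  q = 2/7.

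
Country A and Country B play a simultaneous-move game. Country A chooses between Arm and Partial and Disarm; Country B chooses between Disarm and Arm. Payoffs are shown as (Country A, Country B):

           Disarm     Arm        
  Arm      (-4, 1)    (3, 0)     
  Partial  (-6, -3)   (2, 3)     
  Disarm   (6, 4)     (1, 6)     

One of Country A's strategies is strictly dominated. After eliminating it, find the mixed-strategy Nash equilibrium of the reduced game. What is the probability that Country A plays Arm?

Country A's strategy Partial is strictly dominated by Arm: -4 > -6 and 3 > 2. Eliminate Partial.
In a mixed equilibrium Country B is indifferent between Disarm and Arm; this condition fixes p.
  Country B's payoff to Disarm: p·1 + (1−p)·4 = -3p + 4
  Country B's payoff to Arm: p·0 + (1−p)·6 = -6p + 6
  -3p + 4 = -6p + 6  ⇒  3p = 2  ⇒  p = 2/3.

p = 2/3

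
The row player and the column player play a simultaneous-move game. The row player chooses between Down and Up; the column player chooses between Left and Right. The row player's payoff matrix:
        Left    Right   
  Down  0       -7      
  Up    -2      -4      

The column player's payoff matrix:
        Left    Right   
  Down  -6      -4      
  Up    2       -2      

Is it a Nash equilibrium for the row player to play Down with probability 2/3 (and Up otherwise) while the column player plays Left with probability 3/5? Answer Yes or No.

Check the column player's indifference given the row player's mix p = 2/3:
  payoff from Left = -10/3; payoff from Right = -10/3 — equal.
Check the row player's indifference given the column player's mix q = 3/5:
  payoff from Down = -14/5; payoff from Up = -14/5 — equal.
Both players are indifferent, so neither can profitably deviate.

Yes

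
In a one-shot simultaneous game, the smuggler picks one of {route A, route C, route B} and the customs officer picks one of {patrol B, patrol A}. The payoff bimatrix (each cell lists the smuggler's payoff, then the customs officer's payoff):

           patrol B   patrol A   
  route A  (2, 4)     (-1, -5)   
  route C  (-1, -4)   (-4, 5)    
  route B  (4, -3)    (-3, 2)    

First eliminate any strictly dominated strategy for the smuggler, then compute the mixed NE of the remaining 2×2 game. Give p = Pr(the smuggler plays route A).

The smuggler's strategy route C is strictly dominated by route A: 2 > -1 and -1 > -4. Eliminate route C.
In a mixed equilibrium the customs officer is indifferent between patrol B and patrol A; this condition fixes p.
  the customs officer's expected payoff from patrol B: p·4 + (1−p)·(-3) = 7p - 3
  the customs officer's expected payoff from patrol A: p·(-5) + (1−p)·2 = -7p + 2
  7p - 3 = -7p + 2  ⇒  14p = 5  ⇒  p = 5/14.

p = 5/14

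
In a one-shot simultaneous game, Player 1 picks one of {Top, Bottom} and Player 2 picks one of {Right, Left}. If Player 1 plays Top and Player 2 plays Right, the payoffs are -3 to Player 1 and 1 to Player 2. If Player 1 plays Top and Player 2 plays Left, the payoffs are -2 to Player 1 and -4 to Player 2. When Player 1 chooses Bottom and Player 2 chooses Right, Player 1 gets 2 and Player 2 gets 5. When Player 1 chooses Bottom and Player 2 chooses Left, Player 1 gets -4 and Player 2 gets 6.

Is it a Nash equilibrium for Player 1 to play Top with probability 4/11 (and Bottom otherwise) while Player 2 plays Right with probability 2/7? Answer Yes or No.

Given Player 1's mix p = 4/11, Player 2's payoff from Right is 39/11 but from Left is 26/11. Player 2 strictly prefers Right, so Player 2 would not mix.
So the proposed profile is not a Nash equilibrium.

No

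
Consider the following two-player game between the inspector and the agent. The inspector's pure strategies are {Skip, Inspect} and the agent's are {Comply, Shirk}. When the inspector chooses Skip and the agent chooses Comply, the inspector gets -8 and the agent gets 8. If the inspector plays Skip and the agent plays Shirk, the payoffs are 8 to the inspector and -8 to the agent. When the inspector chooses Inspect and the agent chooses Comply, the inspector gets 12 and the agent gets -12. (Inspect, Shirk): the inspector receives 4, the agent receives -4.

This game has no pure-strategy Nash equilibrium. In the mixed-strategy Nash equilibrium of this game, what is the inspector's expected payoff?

16/3

Set the inspector's expected payoff from Skip equal to that from Inspect:
  the inspector's payoff to Skip: q·(-8) + (1−q)·8 = -16q + 8
  the inspector's payoff to Inspect: q·12 + (1−q)·4 = 8q + 4
  -16q + 8 = 8q + 4  ⇒  -24q = -4  ⇒  q = 1/6.
At equilibrium the inspector is indifferent across rows, so the inspector's payoff equals the payoff from Skip: (1/6)·(-8) + (5/6)·8 = 16/3.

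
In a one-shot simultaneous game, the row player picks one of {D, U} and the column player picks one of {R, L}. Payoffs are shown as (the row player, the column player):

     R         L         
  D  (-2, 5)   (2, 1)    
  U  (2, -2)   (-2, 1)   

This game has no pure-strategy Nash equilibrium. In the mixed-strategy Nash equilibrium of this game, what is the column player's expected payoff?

Set the column player's expected payoff from R equal to that from L:
  the column player's payoff from R: p·5 + (1−p)·(-2) = 7p - 2
  the column player's payoff from L: p·1 + (1−p)·1 = 1
  7p - 2 = 1  ⇒  7p = 3  ⇒  p = 3/7.
At equilibrium the column player is indifferent across columns, so the column player's payoff equals the payoff from R: (3/7)·5 + (4/7)·(-2) = 1.

1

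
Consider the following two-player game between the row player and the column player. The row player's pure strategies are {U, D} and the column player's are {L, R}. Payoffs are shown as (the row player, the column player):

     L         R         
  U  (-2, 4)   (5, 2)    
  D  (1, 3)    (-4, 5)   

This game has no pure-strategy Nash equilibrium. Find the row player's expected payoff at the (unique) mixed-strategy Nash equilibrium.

-1/4

The column player's mix must leave the row player indifferent between U and D.
  the row player's expected payoff from U: q·(-2) + (1−q)·5 = -7q + 5
  the row player's expected payoff from D: q·1 + (1−q)·(-4) = 5q - 4
  -7q + 5 = 5q - 4  ⇒  -12q = -9  ⇒  q = 3/4.
At equilibrium the row player is indifferent across rows, so the row player's payoff equals the payoff from U: (3/4)·(-2) + (1/4)·5 = -1/4.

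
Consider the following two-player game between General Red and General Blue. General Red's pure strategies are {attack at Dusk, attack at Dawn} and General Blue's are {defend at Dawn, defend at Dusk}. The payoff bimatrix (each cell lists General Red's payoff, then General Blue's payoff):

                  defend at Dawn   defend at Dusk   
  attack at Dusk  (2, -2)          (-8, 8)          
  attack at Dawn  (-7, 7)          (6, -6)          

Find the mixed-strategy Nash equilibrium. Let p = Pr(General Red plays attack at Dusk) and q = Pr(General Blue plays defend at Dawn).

General Red's mix must leave General Blue indifferent between defend at Dawn and defend at Dusk.
  General Blue's payoff from defend at Dawn: p·(-2) + (1−p)·7 = -9p + 7
  General Blue's payoff from defend at Dusk: p·8 + (1−p)·(-6) = 14p - 6
  -9p + 7 = 14p - 6  ⇒  -23p = -13  ⇒  p = 13/23.
General Red's indifference between attack at Dusk and attack at Dawn determines General Blue's mixing probability q:
  General Red's payoff from attack at Dusk: q·2 + (1−q)·(-8) = 10q - 8
  General Red's payoff from attack at Dawn: q·(-7) + (1−q)·6 = -13q + 6
  10q - 8 = -13q + 6  ⇒  23q = 14  ⇒  q = 14/23.

p = 13/23, q = 14/23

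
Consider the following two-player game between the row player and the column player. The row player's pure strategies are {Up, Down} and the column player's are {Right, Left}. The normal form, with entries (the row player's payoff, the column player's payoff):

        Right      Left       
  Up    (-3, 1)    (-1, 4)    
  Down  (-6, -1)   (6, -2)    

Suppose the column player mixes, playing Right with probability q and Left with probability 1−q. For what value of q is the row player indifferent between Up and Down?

The column player's mix must leave the row player indifferent between Up and Down.
  the row player's payoff from Up: q·(-3) + (1−q)·(-1) = -2q - 1
  the row player's payoff from Down: q·(-6) + (1−q)·6 = -12q + 6
  -2q - 1 = -12q + 6  ⇒  10q = 7  ⇒  q = 7/10.

q = 7/10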